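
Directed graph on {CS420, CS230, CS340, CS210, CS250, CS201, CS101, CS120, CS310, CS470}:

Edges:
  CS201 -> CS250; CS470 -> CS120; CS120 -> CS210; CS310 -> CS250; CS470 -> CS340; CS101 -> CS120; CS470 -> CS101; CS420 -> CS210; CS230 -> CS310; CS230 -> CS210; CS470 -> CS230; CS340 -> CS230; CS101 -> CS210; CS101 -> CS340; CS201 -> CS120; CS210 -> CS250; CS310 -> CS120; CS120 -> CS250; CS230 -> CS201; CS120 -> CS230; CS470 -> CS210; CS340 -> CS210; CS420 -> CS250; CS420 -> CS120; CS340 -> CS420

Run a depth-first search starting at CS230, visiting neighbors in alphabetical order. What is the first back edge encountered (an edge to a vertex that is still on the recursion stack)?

CS120->CS230

DFS from CS230 (visiting neighbors in alphabetical order); mark gray on enter, black on exit:
CS230 gray
  CS201 gray
    CS120 gray
      CS210 gray
        CS250 gray
        CS250 black
      CS210 black
      CS120→CS230: CS230 is gray → back edge
First back edge: CS120 → CS230.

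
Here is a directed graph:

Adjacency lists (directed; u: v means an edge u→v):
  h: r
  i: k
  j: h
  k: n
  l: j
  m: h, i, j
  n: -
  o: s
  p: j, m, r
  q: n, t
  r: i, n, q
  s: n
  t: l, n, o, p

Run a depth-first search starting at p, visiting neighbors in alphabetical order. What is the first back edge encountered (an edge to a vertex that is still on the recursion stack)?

l->j

DFS from p (visiting neighbors in alphabetical order); mark gray on enter, black on exit:
p gray
  j gray
    h gray
      r gray
        i gray
          k gray
            n gray
            n black
          k black
        i black
        r→n: n black — skip
        q gray
          q→n: n black — skip
          t gray
            l gray
              l→j: j is gray → back edge
First back edge: l → j.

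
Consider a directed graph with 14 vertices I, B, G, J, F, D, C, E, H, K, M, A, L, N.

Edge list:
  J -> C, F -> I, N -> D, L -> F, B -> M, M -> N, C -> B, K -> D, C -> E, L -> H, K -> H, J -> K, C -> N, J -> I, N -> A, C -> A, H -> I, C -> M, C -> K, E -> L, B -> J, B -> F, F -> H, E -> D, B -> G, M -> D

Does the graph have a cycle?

Yes

DFS with white/gray/black marking, starting from L:
L gray
  H gray
    I gray
    I black
  H black
  F gray
    F→H: H black — skip
    F→I: I black — skip
  F black
L black
B gray
  M gray
    N gray
      A gray
      A black
      D gray
      D black
    N black
    M→D: D black — skip
  M black
  B→F: F black — skip
  G gray
  G black
  J gray
    K gray
      K→D: D black — skip
      K→H: H black — skip
    K black
    J→I: I black — skip
    C gray
      C→B: B is gray → back edge
Back edge found, so a cycle exists: B → J → C → B.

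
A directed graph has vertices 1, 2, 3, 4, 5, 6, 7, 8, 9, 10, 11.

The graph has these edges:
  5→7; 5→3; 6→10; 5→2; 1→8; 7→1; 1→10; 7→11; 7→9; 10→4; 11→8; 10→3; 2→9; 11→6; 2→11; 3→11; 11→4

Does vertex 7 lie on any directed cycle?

7 lies on a cycle iff there is a path from 7 back to itself.
Exploring from 7, it never reaches itself; equivalently, its strongly connected component is a singleton.

No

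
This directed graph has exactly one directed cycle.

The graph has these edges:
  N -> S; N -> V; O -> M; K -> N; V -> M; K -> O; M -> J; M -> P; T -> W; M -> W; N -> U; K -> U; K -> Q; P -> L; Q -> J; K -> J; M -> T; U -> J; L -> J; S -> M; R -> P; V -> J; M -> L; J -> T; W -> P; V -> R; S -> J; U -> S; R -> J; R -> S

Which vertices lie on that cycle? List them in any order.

DFS with gray/black marking from P:
P gray
  L gray
    J gray
      T gray
        W gray
          W→P: P is gray → back edge
Back edge closes the cycle P → L → J → T → W → P; its vertices are {J, L, P, T, W}.

J, L, P, T, W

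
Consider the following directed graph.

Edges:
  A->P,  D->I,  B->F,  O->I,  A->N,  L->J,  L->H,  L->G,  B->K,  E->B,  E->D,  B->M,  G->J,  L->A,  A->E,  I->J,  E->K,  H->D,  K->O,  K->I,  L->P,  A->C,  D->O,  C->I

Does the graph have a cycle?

No

DFS with white/gray/black marking, starting from C:
C gray
  I gray
    J gray
    J black
  I black
C black
A gray
  N gray
  N black
  E gray
    B gray
      M gray
      M black
      K gray
        O gray
          O→I: I black — skip
        O black
        K→I: I black — skip
      K black
      F gray
      F black
    B black
    E→K: K black — skip
    D gray
      D→I: I black — skip
      D→O: O black — skip
    D black
  E black
  P gray
  P black
  A→C: C black — skip
A black
G gray
  G→J: J black — skip
G black
H gray
  H→D: D black — skip
H black
L gray
  L→H: H black — skip
  L→J: J black — skip
  L→P: P black — skip
  L→G: G black — skip
  L→A: A black — skip
L black
Every edge goes to a white or black vertex — no back edge, so the graph is acyclic.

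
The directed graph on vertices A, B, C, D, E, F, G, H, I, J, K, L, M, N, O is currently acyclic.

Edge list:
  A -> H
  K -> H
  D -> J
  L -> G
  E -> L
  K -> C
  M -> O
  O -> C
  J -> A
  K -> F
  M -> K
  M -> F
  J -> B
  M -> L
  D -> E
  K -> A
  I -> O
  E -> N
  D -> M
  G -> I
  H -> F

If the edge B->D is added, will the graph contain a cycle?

Yes

Adding B→D creates a cycle iff D can already reach B.
Path from D: D → J → B.
So D → … → B → D is a cycle.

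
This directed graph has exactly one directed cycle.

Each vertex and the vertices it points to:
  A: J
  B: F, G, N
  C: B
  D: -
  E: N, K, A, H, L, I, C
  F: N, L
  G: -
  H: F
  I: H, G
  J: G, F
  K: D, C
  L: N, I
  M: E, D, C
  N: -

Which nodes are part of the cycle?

DFS with gray/black marking from L:
L gray
  N gray
  N black
  I gray
    H gray
      F gray
        F→N: N black — skip
        F→L: L is gray → back edge
Back edge closes the cycle L → I → H → F → L; its vertices are {F, H, I, L}.

F, H, I, L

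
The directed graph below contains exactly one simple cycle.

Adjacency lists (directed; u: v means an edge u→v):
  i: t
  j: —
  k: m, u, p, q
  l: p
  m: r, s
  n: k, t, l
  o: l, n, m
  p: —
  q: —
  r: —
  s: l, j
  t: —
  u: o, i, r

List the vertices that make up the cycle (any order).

k, n, o, u

DFS with gray/black marking from k:
k gray
  m gray
    r gray
    r black
    s gray
      l gray
        p gray
        p black
      l black
      j gray
      j black
    s black
  m black
  u gray
    o gray
      o→l: l black — skip
      n gray
        n→k: k is gray → back edge
Back edge closes the cycle k → u → o → n → k; its vertices are {k, n, o, u}.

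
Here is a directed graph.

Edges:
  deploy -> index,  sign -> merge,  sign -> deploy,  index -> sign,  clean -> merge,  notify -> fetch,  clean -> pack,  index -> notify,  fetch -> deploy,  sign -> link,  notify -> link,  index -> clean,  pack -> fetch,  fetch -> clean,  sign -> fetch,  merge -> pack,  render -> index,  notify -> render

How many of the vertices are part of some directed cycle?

9

A vertex is on a directed cycle iff it belongs to a strongly connected component of size ≥ 2 (or has a self-loop).
The vertices on cycles are {pack, sign, clean, fetch, index, merge, deploy, notify, render} — 9 in total.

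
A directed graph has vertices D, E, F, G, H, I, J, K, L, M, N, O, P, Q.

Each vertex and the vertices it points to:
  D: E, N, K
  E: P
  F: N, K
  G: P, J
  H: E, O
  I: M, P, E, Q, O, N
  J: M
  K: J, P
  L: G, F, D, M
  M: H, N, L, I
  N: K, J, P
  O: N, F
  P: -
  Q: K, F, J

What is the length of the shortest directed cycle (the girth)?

For each vertex v, BFS finds the shortest path from v back to v.
The shortest such closed walk is M → L → M, length 2.

2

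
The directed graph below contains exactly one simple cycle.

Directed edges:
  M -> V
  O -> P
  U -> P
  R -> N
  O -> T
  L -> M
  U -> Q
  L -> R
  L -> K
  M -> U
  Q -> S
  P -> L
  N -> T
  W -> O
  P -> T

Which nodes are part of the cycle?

L, M, P, U

DFS with gray/black marking from P:
P gray
  L gray
    M gray
      U gray
        Q gray
          S gray
          S black
        Q black
        U→P: P is gray → back edge
Back edge closes the cycle P → L → M → U → P; its vertices are {L, M, P, U}.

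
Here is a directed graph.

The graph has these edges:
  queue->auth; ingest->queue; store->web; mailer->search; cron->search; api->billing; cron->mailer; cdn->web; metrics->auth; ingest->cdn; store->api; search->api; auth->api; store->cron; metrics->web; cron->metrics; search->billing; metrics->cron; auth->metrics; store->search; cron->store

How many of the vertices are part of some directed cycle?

4

A vertex is on a directed cycle iff it belongs to a strongly connected component of size ≥ 2 (or has a self-loop).
The vertices on cycles are {auth, cron, store, metrics} — 4 in total.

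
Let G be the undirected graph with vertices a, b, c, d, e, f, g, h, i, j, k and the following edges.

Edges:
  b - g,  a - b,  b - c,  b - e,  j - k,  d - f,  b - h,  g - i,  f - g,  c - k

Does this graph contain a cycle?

DFS, tracking each vertex's parent; an edge to a visited non-parent vertex closes a cycle.
Start from h:
visit h (parent –)
  visit b (parent h)
    b–h: parent, skip
    visit e (parent b)
      e–b: parent, skip
    visit c (parent b)
      c–b: parent, skip
      visit k (parent c)
        visit j (parent k)
          j–k: parent, skip
        k–c: parent, skip
    visit g (parent b)
      g–b: parent, skip
      visit f (parent g)
        visit d (parent f)
          d–f: parent, skip
        f–g: parent, skip
      visit i (parent g)
        i–g: parent, skip
    visit a (parent b)
      a–b: parent, skip
No non-parent visited neighbor found — the graph is a forest.

No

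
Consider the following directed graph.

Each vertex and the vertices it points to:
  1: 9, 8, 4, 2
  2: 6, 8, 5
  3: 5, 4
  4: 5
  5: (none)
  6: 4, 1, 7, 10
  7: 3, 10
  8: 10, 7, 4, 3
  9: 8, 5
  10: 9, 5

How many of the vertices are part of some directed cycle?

A vertex is on a directed cycle iff it belongs to a strongly connected component of size ≥ 2 (or has a self-loop).
The vertices on cycles are {1, 2, 6, 7, 8, 9, 10} — 7 in total.

7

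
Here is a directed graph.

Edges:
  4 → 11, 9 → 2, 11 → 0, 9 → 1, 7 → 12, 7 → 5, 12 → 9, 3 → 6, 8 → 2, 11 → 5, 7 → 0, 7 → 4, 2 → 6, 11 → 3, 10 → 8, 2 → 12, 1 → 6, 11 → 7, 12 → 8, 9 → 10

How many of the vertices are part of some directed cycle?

8

A vertex is on a directed cycle iff it belongs to a strongly connected component of size ≥ 2 (or has a self-loop).
The vertices on cycles are {2, 4, 7, 8, 9, 10, 11, 12} — 8 in total.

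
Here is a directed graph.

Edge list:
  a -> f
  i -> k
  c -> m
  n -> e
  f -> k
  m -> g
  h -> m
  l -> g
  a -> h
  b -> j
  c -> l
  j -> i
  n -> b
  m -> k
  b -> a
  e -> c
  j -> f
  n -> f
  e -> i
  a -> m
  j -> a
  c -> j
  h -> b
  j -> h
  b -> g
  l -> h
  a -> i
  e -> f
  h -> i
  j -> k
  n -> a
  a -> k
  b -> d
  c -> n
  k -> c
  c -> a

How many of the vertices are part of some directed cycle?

A vertex is on a directed cycle iff it belongs to a strongly connected component of size ≥ 2 (or has a self-loop).
The vertices on cycles are {a, b, c, e, f, h, i, j, k, l, m, n} — 12 in total.

12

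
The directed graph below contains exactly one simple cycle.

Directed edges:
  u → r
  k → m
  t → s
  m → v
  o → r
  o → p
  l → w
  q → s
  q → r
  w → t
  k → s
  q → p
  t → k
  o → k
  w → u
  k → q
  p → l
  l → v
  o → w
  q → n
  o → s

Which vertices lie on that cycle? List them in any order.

k, l, p, q, t, w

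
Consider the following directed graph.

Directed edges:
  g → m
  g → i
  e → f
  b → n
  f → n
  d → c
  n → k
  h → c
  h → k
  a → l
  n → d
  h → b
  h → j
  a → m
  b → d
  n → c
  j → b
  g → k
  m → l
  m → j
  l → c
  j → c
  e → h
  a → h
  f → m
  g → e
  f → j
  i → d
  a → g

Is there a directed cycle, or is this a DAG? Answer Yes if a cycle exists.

No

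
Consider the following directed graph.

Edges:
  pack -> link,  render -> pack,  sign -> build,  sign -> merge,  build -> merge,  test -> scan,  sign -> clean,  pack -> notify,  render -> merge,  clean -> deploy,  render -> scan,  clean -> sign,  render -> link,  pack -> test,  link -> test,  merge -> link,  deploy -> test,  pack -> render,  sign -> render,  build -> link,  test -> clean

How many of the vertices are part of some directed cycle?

9

A vertex is on a directed cycle iff it belongs to a strongly connected component of size ≥ 2 (or has a self-loop).
The vertices on cycles are {link, pack, sign, test, build, clean, merge, deploy, render} — 9 in total.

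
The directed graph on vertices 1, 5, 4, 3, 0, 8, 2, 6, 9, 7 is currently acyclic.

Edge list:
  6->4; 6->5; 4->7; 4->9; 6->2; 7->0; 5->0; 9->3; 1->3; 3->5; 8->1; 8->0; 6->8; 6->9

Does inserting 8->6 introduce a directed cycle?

Adding 8→6 creates a cycle iff 6 can already reach 8.
Path from 6: 6 → 8.
So 6 → … → 8 → 6 is a cycle.

Yes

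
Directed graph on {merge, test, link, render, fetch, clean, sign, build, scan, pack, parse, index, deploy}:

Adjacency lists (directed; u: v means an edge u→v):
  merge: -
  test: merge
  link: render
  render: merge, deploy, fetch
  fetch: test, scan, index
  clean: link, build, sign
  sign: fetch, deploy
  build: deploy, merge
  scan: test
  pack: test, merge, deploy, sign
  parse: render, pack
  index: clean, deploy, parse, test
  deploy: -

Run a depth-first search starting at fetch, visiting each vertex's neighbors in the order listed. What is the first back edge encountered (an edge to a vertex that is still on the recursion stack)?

render->fetch

DFS from fetch (visiting each vertex's neighbors in the order listed); mark gray on enter, black on exit:
fetch gray
  test gray
    merge gray
    merge black
  test black
  scan gray
    scan→test: test black — skip
  scan black
  index gray
    clean gray
      link gray
        render gray
          render→merge: merge black — skip
          deploy gray
          deploy black
          render→fetch: fetch is gray → back edge
First back edge: render → fetch.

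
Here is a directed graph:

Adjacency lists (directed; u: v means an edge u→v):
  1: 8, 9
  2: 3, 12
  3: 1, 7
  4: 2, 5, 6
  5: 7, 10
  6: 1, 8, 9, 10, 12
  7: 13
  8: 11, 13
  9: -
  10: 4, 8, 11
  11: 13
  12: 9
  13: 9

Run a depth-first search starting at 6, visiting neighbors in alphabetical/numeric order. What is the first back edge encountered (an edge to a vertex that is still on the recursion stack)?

5→10

DFS from 6 (visiting neighbors in alphabetical/numeric order); mark gray on enter, black on exit:
6 gray
  1 gray
    8 gray
      11 gray
        13 gray
          9 gray
          9 black
        13 black
      11 black
      8→13: 13 black — skip
    8 black
    1→9: 9 black — skip
  1 black
  6→8: 8 black — skip
  6→9: 9 black — skip
  10 gray
    4 gray
      2 gray
        3 gray
          3→1: 1 black — skip
          7 gray
            7→13: 13 black — skip
          7 black
        3 black
        12 gray
          12→9: 9 black — skip
        12 black
      2 black
      5 gray
        5→7: 7 black — skip
        5→10: 10 is gray → back edge
First back edge: 5 → 10.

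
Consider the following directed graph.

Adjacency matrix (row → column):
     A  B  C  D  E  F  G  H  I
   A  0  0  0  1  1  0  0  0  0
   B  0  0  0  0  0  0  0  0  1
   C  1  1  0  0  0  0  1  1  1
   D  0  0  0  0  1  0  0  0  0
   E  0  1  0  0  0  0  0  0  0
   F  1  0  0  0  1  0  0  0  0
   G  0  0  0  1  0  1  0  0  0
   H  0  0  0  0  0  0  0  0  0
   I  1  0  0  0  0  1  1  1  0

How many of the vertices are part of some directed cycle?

A vertex is on a directed cycle iff it belongs to a strongly connected component of size ≥ 2 (or has a self-loop).
The vertices on cycles are {A, B, D, E, F, G, I} — 7 in total.

7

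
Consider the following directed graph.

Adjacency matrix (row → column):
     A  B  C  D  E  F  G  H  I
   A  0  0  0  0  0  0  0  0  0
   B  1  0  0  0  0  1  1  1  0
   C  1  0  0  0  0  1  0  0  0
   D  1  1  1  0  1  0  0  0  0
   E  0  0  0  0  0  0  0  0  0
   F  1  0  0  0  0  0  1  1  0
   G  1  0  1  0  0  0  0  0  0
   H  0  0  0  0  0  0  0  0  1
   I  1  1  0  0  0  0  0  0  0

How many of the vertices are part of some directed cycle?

6

A vertex is on a directed cycle iff it belongs to a strongly connected component of size ≥ 2 (or has a self-loop).
The vertices on cycles are {B, C, F, G, H, I} — 6 in total.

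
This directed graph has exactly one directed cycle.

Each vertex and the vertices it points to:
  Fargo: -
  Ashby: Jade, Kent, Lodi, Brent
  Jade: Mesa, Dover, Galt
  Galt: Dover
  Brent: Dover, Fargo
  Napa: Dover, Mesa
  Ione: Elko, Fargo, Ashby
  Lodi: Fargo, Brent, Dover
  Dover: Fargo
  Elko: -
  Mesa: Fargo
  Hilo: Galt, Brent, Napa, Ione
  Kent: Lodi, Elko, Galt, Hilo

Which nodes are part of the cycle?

DFS with gray/black marking from Kent:
Kent gray
  Lodi gray
    Fargo gray
    Fargo black
    Brent gray
      Dover gray
        Dover→Fargo: Fargo black — skip
      Dover black
      Brent→Fargo: Fargo black — skip
    Brent black
    Lodi→Dover: Dover black — skip
  Lodi black
  Elko gray
  Elko black
  Galt gray
    Galt→Dover: Dover black — skip
  Galt black
  Hilo gray
    Hilo→Galt: Galt black — skip
    Hilo→Brent: Brent black — skip
    Napa gray
      Napa→Dover: Dover black — skip
      Mesa gray
        Mesa→Fargo: Fargo black — skip
      Mesa black
    Napa black
    Ione gray
      Ione→Elko: Elko black — skip
      Ione→Fargo: Fargo black — skip
      Ashby gray
        Jade gray
          Jade→Mesa: Mesa black — skip
          Jade→Dover: Dover black — skip
          Jade→Galt: Galt black — skip
        Jade black
        Ashby→Kent: Kent is gray → back edge
Back edge closes the cycle Kent → Hilo → Ione → Ashby → Kent; its vertices are {Hilo, Ione, Kent, Ashby}.

Hilo, Ione, Kent, Ashby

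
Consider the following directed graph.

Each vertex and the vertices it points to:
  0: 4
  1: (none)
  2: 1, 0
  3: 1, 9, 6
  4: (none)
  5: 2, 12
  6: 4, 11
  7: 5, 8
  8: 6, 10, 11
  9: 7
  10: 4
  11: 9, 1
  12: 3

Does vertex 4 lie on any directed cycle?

No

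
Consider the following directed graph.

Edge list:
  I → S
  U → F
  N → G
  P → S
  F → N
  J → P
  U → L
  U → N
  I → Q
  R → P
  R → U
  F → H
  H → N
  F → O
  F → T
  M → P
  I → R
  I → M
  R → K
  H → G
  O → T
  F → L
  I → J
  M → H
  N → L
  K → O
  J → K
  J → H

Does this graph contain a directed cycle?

No

DFS with white/gray/black marking, starting from M:
M gray
  H gray
    N gray
      L gray
      L black
      G gray
      G black
    N black
    H→G: G black — skip
  H black
  P gray
    S gray
    S black
  P black
M black
F gray
  F→L: L black — skip
  F→N: N black — skip
  O gray
    T gray
    T black
  O black
  F→H: H black — skip
  F→T: T black — skip
F black
I gray
  I→M: M black — skip
  Q gray
  Q black
  J gray
    J→H: H black — skip
    K gray
      K→O: O black — skip
    K black
    J→P: P black — skip
  J black
  R gray
    R→P: P black — skip
    U gray
      U→L: L black — skip
      U→N: N black — skip
      U→F: F black — skip
    U black
    R→K: K black — skip
  R black
  I→S: S black — skip
I black
Every edge goes to a white or black vertex — no back edge, so the graph is acyclic.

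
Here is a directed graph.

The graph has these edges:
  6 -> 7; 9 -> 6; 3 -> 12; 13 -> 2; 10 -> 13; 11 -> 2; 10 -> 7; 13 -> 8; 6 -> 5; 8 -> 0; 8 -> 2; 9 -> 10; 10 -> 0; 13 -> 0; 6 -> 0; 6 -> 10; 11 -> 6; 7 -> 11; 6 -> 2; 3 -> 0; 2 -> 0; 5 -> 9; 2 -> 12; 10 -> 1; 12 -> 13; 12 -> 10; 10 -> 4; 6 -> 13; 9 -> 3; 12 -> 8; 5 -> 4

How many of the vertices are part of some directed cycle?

A vertex is on a directed cycle iff it belongs to a strongly connected component of size ≥ 2 (or has a self-loop).
The vertices on cycles are {2, 3, 5, 6, 7, 8, 9, 10, 11, 12, 13} — 11 in total.

11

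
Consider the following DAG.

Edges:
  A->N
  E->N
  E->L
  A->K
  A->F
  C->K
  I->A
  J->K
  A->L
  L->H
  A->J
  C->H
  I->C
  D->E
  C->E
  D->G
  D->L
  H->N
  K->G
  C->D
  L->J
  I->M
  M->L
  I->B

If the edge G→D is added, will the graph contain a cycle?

Yes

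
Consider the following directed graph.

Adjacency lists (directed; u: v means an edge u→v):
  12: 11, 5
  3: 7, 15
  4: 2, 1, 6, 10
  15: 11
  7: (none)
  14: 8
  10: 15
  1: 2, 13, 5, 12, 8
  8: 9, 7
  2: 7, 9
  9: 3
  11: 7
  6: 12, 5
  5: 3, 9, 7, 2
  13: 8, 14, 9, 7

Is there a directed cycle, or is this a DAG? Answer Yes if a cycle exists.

No

DFS with white/gray/black marking, starting from 12:
12 gray
  11 gray
    7 gray
    7 black
  11 black
  5 gray
    3 gray
      3→7: 7 black — skip
      15 gray
        15→11: 11 black — skip
      15 black
    3 black
    9 gray
      9→3: 3 black — skip
    9 black
    5→7: 7 black — skip
    2 gray
      2→7: 7 black — skip
      2→9: 9 black — skip
    2 black
  5 black
12 black
4 gray
  4→2: 2 black — skip
  1 gray
    1→2: 2 black — skip
    13 gray
      8 gray
        8→9: 9 black — skip
        8→7: 7 black — skip
      8 black
      14 gray
        14→8: 8 black — skip
      14 black
      13→9: 9 black — skip
      13→7: 7 black — skip
    13 black
    1→5: 5 black — skip
    1→12: 12 black — skip
    1→8: 8 black — skip
  1 black
  6 gray
    6→12: 12 black — skip
    6→5: 5 black — skip
  6 black
  10 gray
    10→15: 15 black — skip
  10 black
4 black
Every edge goes to a white or black vertex — no back edge, so the graph is acyclic.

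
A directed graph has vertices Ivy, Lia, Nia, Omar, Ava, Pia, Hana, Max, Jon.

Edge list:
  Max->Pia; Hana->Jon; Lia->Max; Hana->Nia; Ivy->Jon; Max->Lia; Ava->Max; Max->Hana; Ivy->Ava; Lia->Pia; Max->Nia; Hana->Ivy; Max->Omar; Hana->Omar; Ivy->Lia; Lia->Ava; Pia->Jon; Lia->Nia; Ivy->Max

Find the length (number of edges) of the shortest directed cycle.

2

For each vertex v, BFS finds the shortest path from v back to v.
The shortest such closed walk is Max → Lia → Max, length 2.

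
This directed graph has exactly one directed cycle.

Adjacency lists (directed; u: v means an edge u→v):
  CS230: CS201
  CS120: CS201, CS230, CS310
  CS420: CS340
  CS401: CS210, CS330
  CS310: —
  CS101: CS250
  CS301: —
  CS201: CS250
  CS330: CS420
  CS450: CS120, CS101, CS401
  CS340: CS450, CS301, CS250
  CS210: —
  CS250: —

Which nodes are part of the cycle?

CS330, CS340, CS401, CS420, CS450

DFS with gray/black marking from CS340:
CS340 gray
  CS450 gray
    CS120 gray
      CS201 gray
        CS250 gray
        CS250 black
      CS201 black
      CS230 gray
        CS230→CS201: CS201 black — skip
      CS230 black
      CS310 gray
      CS310 black
    CS120 black
    CS101 gray
      CS101→CS250: CS250 black — skip
    CS101 black
    CS401 gray
      CS210 gray
      CS210 black
      CS330 gray
        CS420 gray
          CS420→CS340: CS340 is gray → back edge
Back edge closes the cycle CS340 → CS450 → CS401 → CS330 → CS420 → CS340; its vertices are {CS330, CS340, CS401, CS420, CS450}.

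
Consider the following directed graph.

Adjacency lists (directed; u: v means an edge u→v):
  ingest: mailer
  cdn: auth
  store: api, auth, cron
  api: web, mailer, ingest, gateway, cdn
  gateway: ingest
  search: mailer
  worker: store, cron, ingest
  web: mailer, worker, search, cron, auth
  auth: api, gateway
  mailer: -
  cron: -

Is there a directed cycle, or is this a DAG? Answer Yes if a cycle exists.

Yes

DFS with white/gray/black marking, starting from search:
search gray
  mailer gray
  mailer black
search black
ingest gray
  ingest→mailer: mailer black — skip
ingest black
cdn gray
  auth gray
    api gray
      web gray
        web→mailer: mailer black — skip
        worker gray
          store gray
            store→api: api is gray → back edge
Back edge found, so a cycle exists: api → web → worker → store → api.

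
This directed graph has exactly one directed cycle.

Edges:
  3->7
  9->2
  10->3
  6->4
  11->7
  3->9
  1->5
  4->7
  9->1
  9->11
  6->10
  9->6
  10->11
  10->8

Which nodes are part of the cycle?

3, 6, 9, 10

DFS with gray/black marking from 9:
9 gray
  2 gray
  2 black
  11 gray
    7 gray
    7 black
  11 black
  6 gray
    4 gray
      4→7: 7 black — skip
    4 black
    10 gray
      8 gray
      8 black
      10→11: 11 black — skip
      3 gray
        3→7: 7 black — skip
        3→9: 9 is gray → back edge
Back edge closes the cycle 9 → 6 → 10 → 3 → 9; its vertices are {3, 6, 9, 10}.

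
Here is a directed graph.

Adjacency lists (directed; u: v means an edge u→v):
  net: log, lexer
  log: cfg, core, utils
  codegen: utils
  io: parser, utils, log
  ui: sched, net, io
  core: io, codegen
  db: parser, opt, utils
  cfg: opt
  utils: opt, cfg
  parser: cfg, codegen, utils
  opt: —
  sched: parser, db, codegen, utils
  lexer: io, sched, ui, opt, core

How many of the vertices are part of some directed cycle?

6

A vertex is on a directed cycle iff it belongs to a strongly connected component of size ≥ 2 (or has a self-loop).
The vertices on cycles are {io, ui, log, net, core, lexer} — 6 in total.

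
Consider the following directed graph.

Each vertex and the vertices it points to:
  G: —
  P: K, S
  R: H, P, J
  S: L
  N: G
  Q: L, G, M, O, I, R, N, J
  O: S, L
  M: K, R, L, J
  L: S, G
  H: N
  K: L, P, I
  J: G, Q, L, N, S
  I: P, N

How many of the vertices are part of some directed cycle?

9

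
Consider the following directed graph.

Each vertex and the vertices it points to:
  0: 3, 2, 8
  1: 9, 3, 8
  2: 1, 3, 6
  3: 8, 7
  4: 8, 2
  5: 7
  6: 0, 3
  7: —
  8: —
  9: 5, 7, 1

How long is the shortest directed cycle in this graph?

2

For each vertex v, BFS finds the shortest path from v back to v.
The shortest such closed walk is 1 → 9 → 1, length 2.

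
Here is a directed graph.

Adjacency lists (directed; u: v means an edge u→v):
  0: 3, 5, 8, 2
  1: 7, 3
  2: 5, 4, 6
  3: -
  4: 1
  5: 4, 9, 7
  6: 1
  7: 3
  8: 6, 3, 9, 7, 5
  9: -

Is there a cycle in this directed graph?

DFS with white/gray/black marking, starting from 0:
0 gray
  3 gray
  3 black
  5 gray
    4 gray
      1 gray
        7 gray
          7→3: 3 black — skip
        7 black
        1→3: 3 black — skip
      1 black
    4 black
    9 gray
    9 black
    5→7: 7 black — skip
  5 black
  8 gray
    6 gray
      6→1: 1 black — skip
    6 black
    8→3: 3 black — skip
    8→9: 9 black — skip
    8→7: 7 black — skip
    8→5: 5 black — skip
  8 black
  2 gray
    2→5: 5 black — skip
    2→4: 4 black — skip
    2→6: 6 black — skip
  2 black
0 black
Every edge goes to a white or black vertex — no back edge, so the graph is acyclic.

No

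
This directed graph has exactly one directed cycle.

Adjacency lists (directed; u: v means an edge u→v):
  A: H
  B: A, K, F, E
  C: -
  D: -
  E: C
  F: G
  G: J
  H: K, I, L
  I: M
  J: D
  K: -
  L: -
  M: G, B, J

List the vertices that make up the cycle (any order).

A, B, H, I, M

DFS with gray/black marking from B:
B gray
  A gray
    H gray
      K gray
      K black
      I gray
        M gray
          G gray
            J gray
              D gray
              D black
            J black
          G black
          M→B: B is gray → back edge
Back edge closes the cycle B → A → H → I → M → B; its vertices are {A, B, H, I, M}.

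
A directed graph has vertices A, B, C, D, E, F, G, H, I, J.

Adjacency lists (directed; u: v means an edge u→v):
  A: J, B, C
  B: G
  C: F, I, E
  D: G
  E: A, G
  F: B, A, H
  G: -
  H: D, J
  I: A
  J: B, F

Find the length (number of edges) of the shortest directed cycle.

3

For each vertex v, BFS finds the shortest path from v back to v.
The shortest such closed walk is C → E → A → C, length 3.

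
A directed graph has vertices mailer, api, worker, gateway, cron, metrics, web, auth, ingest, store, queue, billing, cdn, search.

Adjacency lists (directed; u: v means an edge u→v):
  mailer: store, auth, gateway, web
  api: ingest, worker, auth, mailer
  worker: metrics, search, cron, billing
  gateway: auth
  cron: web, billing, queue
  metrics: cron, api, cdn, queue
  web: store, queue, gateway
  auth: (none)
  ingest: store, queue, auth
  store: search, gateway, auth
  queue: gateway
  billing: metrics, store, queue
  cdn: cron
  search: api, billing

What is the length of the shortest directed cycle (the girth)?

3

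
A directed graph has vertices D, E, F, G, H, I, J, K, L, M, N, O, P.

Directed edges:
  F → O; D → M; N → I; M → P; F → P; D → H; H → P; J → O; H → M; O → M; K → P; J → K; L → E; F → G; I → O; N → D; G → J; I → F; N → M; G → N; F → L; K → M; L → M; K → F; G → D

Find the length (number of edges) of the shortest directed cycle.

4

For each vertex v, BFS finds the shortest path from v back to v.
The shortest such closed walk is F → G → J → K → F, length 4.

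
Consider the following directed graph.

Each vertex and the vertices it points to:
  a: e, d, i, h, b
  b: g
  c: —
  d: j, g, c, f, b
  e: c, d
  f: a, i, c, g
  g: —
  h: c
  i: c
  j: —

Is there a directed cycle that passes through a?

a is on a cycle iff a can reach itself via ≥1 edge.
a → d → f → a — yes.

Yes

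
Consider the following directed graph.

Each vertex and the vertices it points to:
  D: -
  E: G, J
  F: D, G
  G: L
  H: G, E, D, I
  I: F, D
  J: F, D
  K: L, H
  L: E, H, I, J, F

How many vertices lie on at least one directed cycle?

A vertex is on a directed cycle iff it belongs to a strongly connected component of size ≥ 2 (or has a self-loop).
The vertices on cycles are {E, F, G, H, I, J, L} — 7 in total.

7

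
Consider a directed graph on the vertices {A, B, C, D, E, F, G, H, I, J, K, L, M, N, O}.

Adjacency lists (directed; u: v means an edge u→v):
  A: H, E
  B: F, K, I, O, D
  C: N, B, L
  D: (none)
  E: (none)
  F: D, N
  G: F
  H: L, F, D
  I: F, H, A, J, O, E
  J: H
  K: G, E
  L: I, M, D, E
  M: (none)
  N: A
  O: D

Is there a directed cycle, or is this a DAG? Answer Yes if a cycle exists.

DFS with white/gray/black marking, starting from C:
C gray
  N gray
    A gray
      H gray
        L gray
          I gray
            F gray
              D gray
              D black
              F→N: N is gray → back edge
Back edge found, so a cycle exists: N → A → H → L → I → F → N.

Yes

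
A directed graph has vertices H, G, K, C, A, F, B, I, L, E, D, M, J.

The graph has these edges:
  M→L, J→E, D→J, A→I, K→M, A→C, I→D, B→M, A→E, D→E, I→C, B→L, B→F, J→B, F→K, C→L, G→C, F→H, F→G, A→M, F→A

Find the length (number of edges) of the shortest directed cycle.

6

For each vertex v, BFS finds the shortest path from v back to v.
The shortest such closed walk is F → A → I → D → J → B → F, length 6.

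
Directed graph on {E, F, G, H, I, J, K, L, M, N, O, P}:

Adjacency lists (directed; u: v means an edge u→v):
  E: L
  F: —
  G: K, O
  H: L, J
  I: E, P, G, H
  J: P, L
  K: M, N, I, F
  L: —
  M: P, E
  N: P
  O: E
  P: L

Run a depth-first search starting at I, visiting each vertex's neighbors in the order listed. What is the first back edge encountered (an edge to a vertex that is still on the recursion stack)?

DFS from I (visiting each vertex's neighbors in the order listed); mark gray on enter, black on exit:
I gray
  E gray
    L gray
    L black
  E black
  P gray
    P→L: L black — skip
  P black
  G gray
    K gray
      M gray
        M→P: P black — skip
        M→E: E black — skip
      M black
      N gray
        N→P: P black — skip
      N black
      K→I: I is gray → back edge
First back edge: K → I.

K->I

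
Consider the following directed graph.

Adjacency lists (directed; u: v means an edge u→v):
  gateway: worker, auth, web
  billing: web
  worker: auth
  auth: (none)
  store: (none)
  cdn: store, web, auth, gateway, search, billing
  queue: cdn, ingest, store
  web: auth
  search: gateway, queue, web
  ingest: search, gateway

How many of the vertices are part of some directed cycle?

A vertex is on a directed cycle iff it belongs to a strongly connected component of size ≥ 2 (or has a self-loop).
The vertices on cycles are {cdn, queue, ingest, search} — 4 in total.

4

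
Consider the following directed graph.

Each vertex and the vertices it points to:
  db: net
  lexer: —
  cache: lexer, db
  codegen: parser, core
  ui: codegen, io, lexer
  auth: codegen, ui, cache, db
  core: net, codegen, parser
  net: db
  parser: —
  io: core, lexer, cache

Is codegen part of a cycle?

codegen is on a cycle iff codegen can reach itself via ≥1 edge.
codegen → core → codegen — yes.

Yes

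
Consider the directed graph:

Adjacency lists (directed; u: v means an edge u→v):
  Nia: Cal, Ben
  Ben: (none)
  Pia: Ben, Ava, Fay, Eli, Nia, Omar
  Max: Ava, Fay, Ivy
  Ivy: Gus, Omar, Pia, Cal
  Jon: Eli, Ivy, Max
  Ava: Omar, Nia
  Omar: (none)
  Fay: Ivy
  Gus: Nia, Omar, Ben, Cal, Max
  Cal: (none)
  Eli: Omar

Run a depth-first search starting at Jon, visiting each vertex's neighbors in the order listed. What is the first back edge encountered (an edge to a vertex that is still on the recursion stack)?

DFS from Jon (visiting each vertex's neighbors in the order listed); mark gray on enter, black on exit:
Jon gray
  Eli gray
    Omar gray
    Omar black
  Eli black
  Ivy gray
    Gus gray
      Nia gray
        Cal gray
        Cal black
        Ben gray
        Ben black
      Nia black
      Gus→Omar: Omar black — skip
      Gus→Ben: Ben black — skip
      Gus→Cal: Cal black — skip
      Max gray
        Ava gray
          Ava→Omar: Omar black — skip
          Ava→Nia: Nia black — skip
        Ava black
        Fay gray
          Fay→Ivy: Ivy is gray → back edge
First back edge: Fay → Ivy.

Fay->Ivy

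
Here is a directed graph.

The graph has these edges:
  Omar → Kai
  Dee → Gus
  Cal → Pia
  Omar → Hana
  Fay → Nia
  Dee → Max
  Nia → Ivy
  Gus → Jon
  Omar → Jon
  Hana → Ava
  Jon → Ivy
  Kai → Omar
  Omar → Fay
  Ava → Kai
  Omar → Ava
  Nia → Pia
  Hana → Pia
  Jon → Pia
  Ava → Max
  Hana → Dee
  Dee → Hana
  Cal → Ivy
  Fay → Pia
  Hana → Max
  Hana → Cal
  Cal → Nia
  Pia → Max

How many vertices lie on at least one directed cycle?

5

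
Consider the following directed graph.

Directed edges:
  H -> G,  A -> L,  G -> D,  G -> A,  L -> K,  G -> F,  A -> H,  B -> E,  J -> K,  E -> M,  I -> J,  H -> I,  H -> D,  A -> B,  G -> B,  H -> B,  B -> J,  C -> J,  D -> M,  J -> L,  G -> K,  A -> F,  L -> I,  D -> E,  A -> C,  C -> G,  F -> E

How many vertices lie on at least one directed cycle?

7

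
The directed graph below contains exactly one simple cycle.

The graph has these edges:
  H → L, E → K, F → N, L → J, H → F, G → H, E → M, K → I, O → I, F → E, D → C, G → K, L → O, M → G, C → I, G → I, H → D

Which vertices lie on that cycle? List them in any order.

E, F, G, H, M

DFS with gray/black marking from H:
H gray
  D gray
    C gray
      I gray
      I black
    C black
  D black
  L gray
    O gray
      O→I: I black — skip
    O black
    J gray
    J black
  L black
  F gray
    N gray
    N black
    E gray
      K gray
        K→I: I black — skip
      K black
      M gray
        G gray
          G→K: K black — skip
          G→H: H is gray → back edge
Back edge closes the cycle H → F → E → M → G → H; its vertices are {E, F, G, H, M}.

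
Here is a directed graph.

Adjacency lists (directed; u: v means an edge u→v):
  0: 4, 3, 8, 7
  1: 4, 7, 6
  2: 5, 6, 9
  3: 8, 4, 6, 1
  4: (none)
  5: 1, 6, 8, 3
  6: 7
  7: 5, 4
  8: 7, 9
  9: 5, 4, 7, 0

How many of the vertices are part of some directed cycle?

8

A vertex is on a directed cycle iff it belongs to a strongly connected component of size ≥ 2 (or has a self-loop).
The vertices on cycles are {0, 1, 3, 5, 6, 7, 8, 9} — 8 in total.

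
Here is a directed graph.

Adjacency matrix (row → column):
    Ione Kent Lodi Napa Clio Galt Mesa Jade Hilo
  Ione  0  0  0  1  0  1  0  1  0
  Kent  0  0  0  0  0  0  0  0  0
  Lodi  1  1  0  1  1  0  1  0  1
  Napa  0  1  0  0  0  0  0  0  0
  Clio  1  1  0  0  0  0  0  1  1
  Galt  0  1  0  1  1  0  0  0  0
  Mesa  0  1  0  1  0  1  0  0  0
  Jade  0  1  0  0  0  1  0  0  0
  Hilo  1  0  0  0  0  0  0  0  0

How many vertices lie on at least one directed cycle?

5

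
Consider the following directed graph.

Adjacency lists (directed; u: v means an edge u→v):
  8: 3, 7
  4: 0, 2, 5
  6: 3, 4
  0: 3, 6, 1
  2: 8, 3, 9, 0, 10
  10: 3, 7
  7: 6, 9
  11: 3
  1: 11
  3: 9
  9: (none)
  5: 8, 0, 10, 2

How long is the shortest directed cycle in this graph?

3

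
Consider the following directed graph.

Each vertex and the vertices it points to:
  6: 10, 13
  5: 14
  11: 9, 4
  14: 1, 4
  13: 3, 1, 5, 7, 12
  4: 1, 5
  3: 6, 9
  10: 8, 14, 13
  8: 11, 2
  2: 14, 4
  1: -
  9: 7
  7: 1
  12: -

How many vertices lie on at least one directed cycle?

7

A vertex is on a directed cycle iff it belongs to a strongly connected component of size ≥ 2 (or has a self-loop).
The vertices on cycles are {3, 4, 5, 6, 10, 13, 14} — 7 in total.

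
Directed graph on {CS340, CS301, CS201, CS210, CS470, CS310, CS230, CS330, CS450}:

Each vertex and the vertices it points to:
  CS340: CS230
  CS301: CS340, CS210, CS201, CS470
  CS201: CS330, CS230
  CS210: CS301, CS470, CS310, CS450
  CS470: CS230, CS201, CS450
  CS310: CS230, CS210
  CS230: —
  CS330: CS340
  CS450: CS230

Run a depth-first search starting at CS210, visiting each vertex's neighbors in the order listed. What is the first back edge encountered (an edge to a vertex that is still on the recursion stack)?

CS301->CS210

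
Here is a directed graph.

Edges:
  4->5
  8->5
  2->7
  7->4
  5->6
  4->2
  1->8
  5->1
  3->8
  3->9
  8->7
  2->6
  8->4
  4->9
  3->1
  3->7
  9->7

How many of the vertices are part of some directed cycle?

A vertex is on a directed cycle iff it belongs to a strongly connected component of size ≥ 2 (or has a self-loop).
The vertices on cycles are {1, 2, 4, 5, 7, 8, 9} — 7 in total.

7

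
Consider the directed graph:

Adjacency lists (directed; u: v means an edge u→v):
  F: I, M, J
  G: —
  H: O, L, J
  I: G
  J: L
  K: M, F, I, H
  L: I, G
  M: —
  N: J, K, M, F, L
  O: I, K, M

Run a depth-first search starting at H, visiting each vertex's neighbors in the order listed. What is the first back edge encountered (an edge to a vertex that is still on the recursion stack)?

DFS from H (visiting each vertex's neighbors in the order listed); mark gray on enter, black on exit:
H gray
  O gray
    I gray
      G gray
      G black
    I black
    K gray
      M gray
      M black
      F gray
        F→I: I black — skip
        F→M: M black — skip
        J gray
          L gray
            L→I: I black — skip
            L→G: G black — skip
          L black
        J black
      F black
      K→I: I black — skip
      K→H: H is gray → back edge
First back edge: K → H.

K->H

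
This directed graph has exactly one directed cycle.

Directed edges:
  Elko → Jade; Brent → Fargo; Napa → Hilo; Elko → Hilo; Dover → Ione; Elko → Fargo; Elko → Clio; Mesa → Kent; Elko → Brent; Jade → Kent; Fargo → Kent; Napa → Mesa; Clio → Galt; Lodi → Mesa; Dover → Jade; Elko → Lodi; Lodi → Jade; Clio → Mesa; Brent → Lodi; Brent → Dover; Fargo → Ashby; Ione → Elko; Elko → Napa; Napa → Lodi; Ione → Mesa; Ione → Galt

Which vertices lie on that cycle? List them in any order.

DFS with gray/black marking from Elko:
Elko gray
  Jade gray
    Kent gray
    Kent black
  Jade black
  Napa gray
    Lodi gray
      Mesa gray
        Mesa→Kent: Kent black — skip
      Mesa black
      Lodi→Jade: Jade black — skip
    Lodi black
    Napa→Mesa: Mesa black — skip
    Hilo gray
    Hilo black
  Napa black
  Clio gray
    Galt gray
    Galt black
    Clio→Mesa: Mesa black — skip
  Clio black
  Fargo gray
    Fargo→Kent: Kent black — skip
    Ashby gray
    Ashby black
  Fargo black
  Elko→Hilo: Hilo black — skip
  Brent gray
    Brent→Fargo: Fargo black — skip
    Dover gray
      Ione gray
        Ione→Galt: Galt black — skip
        Ione→Mesa: Mesa black — skip
        Ione→Elko: Elko is gray → back edge
Back edge closes the cycle Elko → Brent → Dover → Ione → Elko; its vertices are {Elko, Ione, Brent, Dover}.

Elko, Ione, Brent, Dover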